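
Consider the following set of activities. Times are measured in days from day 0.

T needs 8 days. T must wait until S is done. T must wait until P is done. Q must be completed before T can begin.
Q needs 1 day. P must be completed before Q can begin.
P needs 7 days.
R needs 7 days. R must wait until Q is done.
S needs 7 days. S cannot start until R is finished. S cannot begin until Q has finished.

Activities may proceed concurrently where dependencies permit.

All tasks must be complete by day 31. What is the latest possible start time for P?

1

T has no dependents, so it just needs to finish by day 31. Starting by 31 − 8 = day 23 achieves that.
S has to be done before T (must start by day 23). That means finishing by day 23, i.e. starting by 23 − 7 = day 16.
R feeds into S (must start by day 16); so R must finish by day 16 and therefore start by day 9.
Q feeds R (must start by day 9); S (must start by day 16); T (must start by day 23). Taking the minimum, Q must finish by day 9 and start by 9 − 1 = day 8.
P feeds Q (must start by day 8); T (must start by day 23). Taking the minimum, P must finish by day 8 and start by 8 − 7 = day 1.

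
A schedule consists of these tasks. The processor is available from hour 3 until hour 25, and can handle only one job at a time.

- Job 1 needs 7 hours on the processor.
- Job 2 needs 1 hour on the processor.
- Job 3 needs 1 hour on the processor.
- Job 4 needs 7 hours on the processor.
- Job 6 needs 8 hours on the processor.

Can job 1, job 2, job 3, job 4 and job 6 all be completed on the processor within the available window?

The processor window is 25 − 3 = 22 hours.
Running back to back, the jobs need 7 + 1 + 1 + 7 + 8 = 24 hours on the processor.
Since 24 > 22, they cannot all fit.

No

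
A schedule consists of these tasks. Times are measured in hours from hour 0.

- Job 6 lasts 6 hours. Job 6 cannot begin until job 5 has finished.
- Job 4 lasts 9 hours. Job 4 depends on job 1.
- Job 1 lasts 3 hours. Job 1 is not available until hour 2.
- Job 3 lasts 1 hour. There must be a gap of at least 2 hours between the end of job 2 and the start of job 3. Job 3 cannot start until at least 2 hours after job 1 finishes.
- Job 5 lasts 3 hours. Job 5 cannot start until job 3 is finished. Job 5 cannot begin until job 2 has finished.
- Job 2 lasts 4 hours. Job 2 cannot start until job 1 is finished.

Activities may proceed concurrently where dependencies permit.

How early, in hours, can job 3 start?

11

After its own release at hour 2, job 1 can start at hour 2 and finishes at hour 5.
Job 2 waits on job 1 (finishes hour 5), so it starts at hour 5 and finishes at 5 + 4 = hour 9.
Job 3 waits on job 2 (finishes hour 9, plus 2-hour gap → hour 11); job 1 (finishes hour 5, plus 2-hour gap → hour 7). The latest of these is hour 11, which is the earliest job 3 can start.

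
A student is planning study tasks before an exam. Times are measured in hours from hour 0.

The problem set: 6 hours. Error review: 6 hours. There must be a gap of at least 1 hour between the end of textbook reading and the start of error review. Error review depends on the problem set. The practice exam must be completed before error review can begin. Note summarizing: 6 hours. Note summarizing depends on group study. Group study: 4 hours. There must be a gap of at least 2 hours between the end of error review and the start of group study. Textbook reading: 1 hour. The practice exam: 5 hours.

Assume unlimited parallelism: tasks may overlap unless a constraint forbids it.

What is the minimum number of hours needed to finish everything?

The practice exam can start immediately at hour 0; it finishes at hour 5.
Nothing blocks the problem set, so it runs from hour 0 to hour 6.
Nothing blocks textbook reading, so it runs from hour 0 to hour 1.
Error review cannot start until textbook reading (finishes hour 1, plus 1-hour gap → hour 2); the problem set (finishes hour 6); the practice exam (finishes hour 5). The controlling bound is hour 6, so error review finishes at 6 + 6 = hour 12.
Group study cannot begin until error review (finishes hour 12, plus 2-hour gap → hour 14). It runs from hour 14 to 14 + 4 = hour 18.
Note summarizing cannot begin until group study (finishes hour 18). It runs from hour 18 to 18 + 6 = hour 24.
All tasks are finished once the last one completes. Finish times: Textbook reading at 1, The problem set at 6, The practice exam at 5, Error review at 12, Group study at 18, Note summarizing at 24. The latest is hour 24.

24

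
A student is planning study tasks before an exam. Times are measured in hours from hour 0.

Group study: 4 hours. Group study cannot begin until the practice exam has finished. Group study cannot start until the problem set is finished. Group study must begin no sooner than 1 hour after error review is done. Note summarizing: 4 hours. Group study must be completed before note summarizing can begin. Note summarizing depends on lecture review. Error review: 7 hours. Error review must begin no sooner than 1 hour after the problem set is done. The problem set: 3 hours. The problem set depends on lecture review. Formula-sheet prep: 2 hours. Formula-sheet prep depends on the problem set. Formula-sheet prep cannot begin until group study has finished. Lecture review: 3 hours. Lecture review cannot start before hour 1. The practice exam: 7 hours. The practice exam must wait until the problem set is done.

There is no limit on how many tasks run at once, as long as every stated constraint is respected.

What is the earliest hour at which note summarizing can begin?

Lecture review waits on its own release at hour 1, so it starts at hour 1 and finishes at 1 + 3 = hour 4.
The problem set cannot begin until lecture review (finishes hour 4). It runs from hour 4 to 4 + 3 = hour 7.
Error review waits on the problem set (finishes hour 7, plus 1-hour gap → hour 8), so it starts at hour 8 and finishes at 8 + 7 = hour 15.
The practice exam waits on the problem set (finishes hour 7), so it starts at hour 7 and finishes at 7 + 7 = hour 14.
Group study has to wait for the practice exam (finishes hour 14); the problem set (finishes hour 7); error review (finishes hour 15, plus 1-hour gap → hour 16). The latest of these is hour 16, so group study runs hour 16 to 16 + 4 = hour 20.
Note summarizing waits on group study (finishes hour 20); lecture review (finishes hour 4). The latest of these is hour 20, which is the earliest note summarizing can start.

20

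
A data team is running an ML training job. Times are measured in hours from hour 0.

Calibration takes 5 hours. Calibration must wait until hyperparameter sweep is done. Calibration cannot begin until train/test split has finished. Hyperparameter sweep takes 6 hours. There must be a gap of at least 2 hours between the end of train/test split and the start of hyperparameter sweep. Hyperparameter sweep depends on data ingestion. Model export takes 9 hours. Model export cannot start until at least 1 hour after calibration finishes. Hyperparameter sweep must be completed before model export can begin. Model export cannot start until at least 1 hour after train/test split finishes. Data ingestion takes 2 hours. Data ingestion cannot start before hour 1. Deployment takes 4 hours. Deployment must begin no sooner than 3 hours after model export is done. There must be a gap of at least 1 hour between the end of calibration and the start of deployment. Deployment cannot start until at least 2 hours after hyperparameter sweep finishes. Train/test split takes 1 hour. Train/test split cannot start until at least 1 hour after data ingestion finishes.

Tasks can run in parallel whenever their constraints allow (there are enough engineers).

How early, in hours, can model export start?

19

Data ingestion waits on its own release at hour 1, so it starts at hour 1 and finishes at 1 + 2 = hour 3.
Train/test split waits on data ingestion (finishes hour 3, plus 1-hour gap → hour 4), so it starts at hour 4 and finishes at 4 + 1 = hour 5.
Hyperparameter sweep has to wait for train/test split (finishes hour 5, plus 2-hour gap → hour 7); data ingestion (finishes hour 3). The latest of these is hour 7, so hyperparameter sweep runs hour 7 to 7 + 6 = hour 13.
Calibration cannot start until hyperparameter sweep (finishes hour 13); train/test split (finishes hour 5). The controlling bound is hour 13, so calibration finishes at 13 + 5 = hour 18.
Model export waits on calibration (finishes hour 18, plus 1-hour gap → hour 19); hyperparameter sweep (finishes hour 13); train/test split (finishes hour 5, plus 1-hour gap → hour 6). The latest of these is hour 19, which is the earliest model export can start.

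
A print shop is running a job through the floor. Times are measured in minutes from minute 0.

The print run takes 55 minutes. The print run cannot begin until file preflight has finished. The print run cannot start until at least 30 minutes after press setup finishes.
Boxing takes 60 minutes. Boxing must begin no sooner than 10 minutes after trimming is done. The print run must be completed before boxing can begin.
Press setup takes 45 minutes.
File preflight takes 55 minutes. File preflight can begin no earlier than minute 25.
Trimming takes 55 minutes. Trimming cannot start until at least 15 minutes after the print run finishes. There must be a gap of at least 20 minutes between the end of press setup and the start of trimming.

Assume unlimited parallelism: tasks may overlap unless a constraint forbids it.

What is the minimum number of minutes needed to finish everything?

275

Press setup has no prerequisites, so it starts at minute 0 and finishes at minute 45.
File preflight waits on its own release at minute 25, so it starts at minute 25 and finishes at 25 + 55 = minute 80.
For the print run: file preflight (finishes minute 80); press setup (finishes minute 45, plus 30-minute gap → minute 75). Taking the maximum gives a start of minute 80, and it finishes at 80 + 55 = minute 135.
For trimming: the print run (finishes minute 135, plus 15-minute gap → minute 150); press setup (finishes minute 45, plus 20-minute gap → minute 65). Taking the maximum gives a start of minute 150, and it finishes at 150 + 55 = minute 205.
Boxing has to wait for trimming (finishes minute 205, plus 10-minute gap → minute 215); the print run (finishes minute 135). The latest of these is minute 215, so boxing runs minute 215 to 215 + 60 = minute 275.
All tasks are finished once the last one completes. Finish times: File preflight at 80, Press setup at 45, The print run at 135, Trimming at 205, Boxing at 275. The latest is minute 275.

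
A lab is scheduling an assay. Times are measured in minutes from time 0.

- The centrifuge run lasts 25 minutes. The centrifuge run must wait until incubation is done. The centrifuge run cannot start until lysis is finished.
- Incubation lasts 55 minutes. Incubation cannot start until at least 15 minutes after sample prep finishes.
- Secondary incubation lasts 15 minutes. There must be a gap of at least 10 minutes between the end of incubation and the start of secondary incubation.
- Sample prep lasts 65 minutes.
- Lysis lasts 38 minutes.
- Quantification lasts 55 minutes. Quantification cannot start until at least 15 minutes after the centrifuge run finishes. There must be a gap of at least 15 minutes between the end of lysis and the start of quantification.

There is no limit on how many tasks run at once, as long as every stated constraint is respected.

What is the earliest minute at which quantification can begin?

175

Nothing blocks lysis, so it runs from minute 0 to minute 38.
Nothing blocks sample prep, so it runs from minute 0 to minute 65.
After sample prep (finishes minute 65, plus 15-minute gap → minute 80), incubation can start at minute 80 and finishes at minute 135.
For the centrifuge run: incubation (finishes minute 135); lysis (finishes minute 38). Taking the maximum gives a start of minute 135, and it finishes at 135 + 25 = minute 160.
Quantification waits on the centrifuge run (finishes minute 160, plus 15-minute gap → minute 175); lysis (finishes minute 38, plus 15-minute gap → minute 53). The latest of these is minute 175, which is the earliest quantification can start.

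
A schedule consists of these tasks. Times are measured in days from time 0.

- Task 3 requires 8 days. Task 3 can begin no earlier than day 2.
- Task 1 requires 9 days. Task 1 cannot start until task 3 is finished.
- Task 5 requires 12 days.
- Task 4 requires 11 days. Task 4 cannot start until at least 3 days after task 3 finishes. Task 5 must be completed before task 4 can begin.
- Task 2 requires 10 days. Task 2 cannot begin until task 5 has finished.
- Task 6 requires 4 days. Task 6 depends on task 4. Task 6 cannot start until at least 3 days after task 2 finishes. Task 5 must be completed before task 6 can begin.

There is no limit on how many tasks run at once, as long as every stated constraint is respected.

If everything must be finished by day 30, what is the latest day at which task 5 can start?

1

Task 6 must finish by day 30; it takes 4 days, so it must start by 30 − 4 = day 26.
Task 4 has to be done before task 6 (must start by day 26). That means finishing by day 26, i.e. starting by 26 − 11 = day 15.
Task 2 feeds into task 6 (must start by day 26, minus 3-day gap → day 23); so task 2 must finish by day 23 and therefore start by day 13.
For task 5: task 2 (must start by day 13); task 4 (must start by day 15); task 6 (must start by day 26). The most restrictive is day 13; with a 12-day duration, task 5 must start by day 1.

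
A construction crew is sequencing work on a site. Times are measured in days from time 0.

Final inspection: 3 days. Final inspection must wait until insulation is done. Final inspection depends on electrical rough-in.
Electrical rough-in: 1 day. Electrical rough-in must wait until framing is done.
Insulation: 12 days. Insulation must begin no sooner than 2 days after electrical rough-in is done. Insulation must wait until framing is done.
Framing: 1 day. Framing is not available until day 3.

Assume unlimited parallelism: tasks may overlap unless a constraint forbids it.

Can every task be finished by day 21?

After its own release at day 3, framing can start at day 3 and finishes at day 4.
After framing (finishes day 4), electrical rough-in can start at day 4 and finishes at day 5.
Insulation has to wait for electrical rough-in (finishes day 5, plus 2-day gap → day 7); framing (finishes day 4). The latest of these is day 7, so insulation runs day 7 to 7 + 12 = day 19.
Final inspection has to wait for insulation (finishes day 19); electrical rough-in (finishes day 5). The latest of these is day 19, so final inspection runs day 19 to 19 + 3 = day 22.
The earliest everything can be done is day 22, which is after the deadline of 21, so it is not possible.

No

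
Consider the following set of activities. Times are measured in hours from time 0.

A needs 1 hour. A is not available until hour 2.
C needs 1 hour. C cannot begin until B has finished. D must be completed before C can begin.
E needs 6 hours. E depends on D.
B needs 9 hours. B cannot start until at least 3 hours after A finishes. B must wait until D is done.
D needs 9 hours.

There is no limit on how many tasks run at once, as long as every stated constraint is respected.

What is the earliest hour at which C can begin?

18

D has no prerequisites, so it starts at hour 0 and finishes at hour 9.
After its own release at hour 2, A can start at hour 2 and finishes at hour 3.
B cannot start until A (finishes hour 3, plus 3-hour gap → hour 6); D (finishes hour 9). The controlling bound is hour 9, so B finishes at 9 + 9 = hour 18.
C waits on B (finishes hour 18); D (finishes hour 9). The latest of these is hour 18, which is the earliest C can start.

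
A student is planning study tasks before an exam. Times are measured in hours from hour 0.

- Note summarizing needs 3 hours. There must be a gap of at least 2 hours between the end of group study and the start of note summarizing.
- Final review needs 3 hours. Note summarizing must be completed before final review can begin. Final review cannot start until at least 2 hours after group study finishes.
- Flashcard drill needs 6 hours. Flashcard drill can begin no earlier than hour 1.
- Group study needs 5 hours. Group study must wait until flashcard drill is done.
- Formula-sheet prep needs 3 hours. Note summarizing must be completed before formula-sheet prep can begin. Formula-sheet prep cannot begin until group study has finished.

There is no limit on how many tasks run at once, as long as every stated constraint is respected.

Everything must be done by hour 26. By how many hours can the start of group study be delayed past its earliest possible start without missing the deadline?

After its own release at hour 1, flashcard drill can start at hour 1 and finishes at hour 7.
Group study cannot begin until flashcard drill (finishes hour 7). It runs from hour 7 to 7 + 5 = hour 12.

Working backward from the deadline:
Formula-sheet prep must finish by hour 26; it takes 3 hours, so it must start by 26 − 3 = hour 23.
Nothing follows final review; the deadline of hour 26 is its only limit. It must start by 26 − 3 = hour 23.
Note summarizing must finish in time for formula-sheet prep (must start by hour 23); final review (must start by hour 23). The tightest is hour 23, so note summarizing must start by 23 − 3 = hour 20.
Group study must finish in time for note summarizing (must start by hour 20, minus 2-hour gap → hour 18); formula-sheet prep (must start by hour 23); final review (must start by hour 23, minus 2-hour gap → hour 21). The tightest is hour 18, so group study must start by 18 − 5 = hour 13.
So group study can start as early as hour 7 and as late as hour 13, giving 13 − 7 = 6 hours of slack.

6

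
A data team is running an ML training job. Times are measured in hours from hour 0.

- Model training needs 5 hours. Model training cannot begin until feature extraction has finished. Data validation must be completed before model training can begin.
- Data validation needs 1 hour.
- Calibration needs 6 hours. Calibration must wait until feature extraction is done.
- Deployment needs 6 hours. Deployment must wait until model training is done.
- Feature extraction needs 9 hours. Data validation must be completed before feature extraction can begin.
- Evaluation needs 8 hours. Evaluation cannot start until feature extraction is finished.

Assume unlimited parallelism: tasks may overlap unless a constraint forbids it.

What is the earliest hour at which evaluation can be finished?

Nothing blocks data validation, so it runs from hour 0 to hour 1.
Feature extraction waits on data validation (finishes hour 1), so it starts at hour 1 and finishes at 1 + 9 = hour 10.
Evaluation waits on feature extraction (finishes hour 10), so it starts at hour 10 and finishes at 10 + 8 = hour 18.

18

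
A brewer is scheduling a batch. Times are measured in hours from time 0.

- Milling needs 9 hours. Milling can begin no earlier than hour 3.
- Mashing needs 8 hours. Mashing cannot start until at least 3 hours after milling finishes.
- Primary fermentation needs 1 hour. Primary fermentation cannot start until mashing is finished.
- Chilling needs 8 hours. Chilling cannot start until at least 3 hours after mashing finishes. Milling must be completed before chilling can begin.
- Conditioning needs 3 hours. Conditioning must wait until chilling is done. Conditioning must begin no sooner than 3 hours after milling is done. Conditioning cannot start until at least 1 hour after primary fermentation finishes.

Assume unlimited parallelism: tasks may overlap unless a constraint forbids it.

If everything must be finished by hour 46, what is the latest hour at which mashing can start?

Nothing follows conditioning; the deadline of hour 46 is its only limit. It must start by 46 − 3 = hour 43.
Chilling has to be done before conditioning (must start by hour 43). That means finishing by hour 43, i.e. starting by 43 − 8 = hour 35.
Since conditioning (must start by hour 43, minus 1-hour gap → hour 42) depends on it, primary fermentation must finish by hour 42. Backing off its 1-hour duration gives a latest start of hour 41.
For mashing: chilling (must start by hour 35, minus 3-hour gap → hour 32); primary fermentation (must start by hour 41). The most restrictive is hour 32; with an 8-hour duration, mashing must start by hour 24.

24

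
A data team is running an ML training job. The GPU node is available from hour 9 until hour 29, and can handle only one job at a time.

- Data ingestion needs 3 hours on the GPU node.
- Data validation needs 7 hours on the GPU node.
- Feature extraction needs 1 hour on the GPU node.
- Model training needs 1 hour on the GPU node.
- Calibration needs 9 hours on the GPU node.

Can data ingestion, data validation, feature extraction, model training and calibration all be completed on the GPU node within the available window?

The GPU node window is 29 − 9 = 20 hours.
Running back to back, the jobs need 3 + 7 + 1 + 1 + 9 = 21 hours on the GPU node.
Since 21 > 20, they cannot all fit.

No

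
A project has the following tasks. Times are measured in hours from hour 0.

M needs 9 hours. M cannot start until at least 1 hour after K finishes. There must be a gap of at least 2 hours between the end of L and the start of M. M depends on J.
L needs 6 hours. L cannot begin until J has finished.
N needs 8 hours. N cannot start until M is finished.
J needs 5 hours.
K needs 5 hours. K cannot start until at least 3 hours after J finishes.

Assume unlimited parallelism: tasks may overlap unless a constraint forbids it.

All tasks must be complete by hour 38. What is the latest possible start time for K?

15

To finish by hour 38, N (duration 8) must start no later than hour 30.
M has to be done before N (must start by hour 30). That means finishing by hour 30, i.e. starting by 30 − 9 = hour 21.
Since M (must start by hour 21, minus 1-hour gap → hour 20) depends on it, K must finish by hour 20. Backing off its 5-hour duration gives a latest start of hour 15.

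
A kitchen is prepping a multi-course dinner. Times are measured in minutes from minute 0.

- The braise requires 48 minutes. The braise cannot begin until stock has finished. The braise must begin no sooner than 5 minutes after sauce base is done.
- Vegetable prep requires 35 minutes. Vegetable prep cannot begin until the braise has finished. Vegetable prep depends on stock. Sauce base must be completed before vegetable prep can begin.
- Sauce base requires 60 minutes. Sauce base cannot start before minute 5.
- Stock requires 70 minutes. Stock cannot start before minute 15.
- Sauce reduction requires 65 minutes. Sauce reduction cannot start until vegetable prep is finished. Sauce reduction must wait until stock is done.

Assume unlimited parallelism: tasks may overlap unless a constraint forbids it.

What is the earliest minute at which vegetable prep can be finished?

168

After its own release at minute 5, sauce base can start at minute 5 and finishes at minute 65.
Stock cannot begin until its own release at minute 15. It runs from minute 15 to 15 + 70 = minute 85.
The braise cannot start until stock (finishes minute 85); sauce base (finishes minute 65, plus 5-minute gap → minute 70). The controlling bound is minute 85, so the braise finishes at 85 + 48 = minute 133.
For vegetable prep: the braise (finishes minute 133); stock (finishes minute 85); sauce base (finishes minute 65). Taking the maximum gives a start of minute 133, and it finishes at 133 + 35 = minute 168.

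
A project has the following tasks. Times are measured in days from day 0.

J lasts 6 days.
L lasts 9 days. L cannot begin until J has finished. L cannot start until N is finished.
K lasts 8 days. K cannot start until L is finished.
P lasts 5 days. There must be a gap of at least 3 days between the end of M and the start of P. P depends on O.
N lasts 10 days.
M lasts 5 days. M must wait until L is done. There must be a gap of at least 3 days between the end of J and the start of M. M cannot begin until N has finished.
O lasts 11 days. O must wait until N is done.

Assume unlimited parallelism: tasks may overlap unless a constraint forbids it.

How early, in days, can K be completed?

N has no prerequisites, so it starts at day 0 and finishes at day 10.
J can start immediately at day 0; it finishes at day 6.
L needs all of J (finishes day 6); N (finishes day 10). That puts its earliest start at day 10; it finishes at 10 + 9 = day 19.
After L (finishes day 19), K can start at day 19 and finishes at day 27.

27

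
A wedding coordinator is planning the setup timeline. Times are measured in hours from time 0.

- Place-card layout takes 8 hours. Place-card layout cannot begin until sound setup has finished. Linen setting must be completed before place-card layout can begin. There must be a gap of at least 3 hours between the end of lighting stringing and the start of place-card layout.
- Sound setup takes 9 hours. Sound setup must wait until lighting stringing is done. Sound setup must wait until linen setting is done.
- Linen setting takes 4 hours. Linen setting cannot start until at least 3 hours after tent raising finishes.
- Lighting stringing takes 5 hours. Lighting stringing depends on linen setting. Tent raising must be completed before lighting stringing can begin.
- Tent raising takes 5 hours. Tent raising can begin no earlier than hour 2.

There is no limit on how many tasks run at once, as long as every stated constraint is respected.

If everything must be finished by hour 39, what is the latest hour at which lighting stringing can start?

17

Nothing follows place-card layout; the deadline of hour 39 is its only limit. It must start by 39 − 8 = hour 31.
Sound setup has to be done before place-card layout (must start by hour 31). That means finishing by hour 31, i.e. starting by 31 − 9 = hour 22.
For lighting stringing: sound setup (must start by hour 22); place-card layout (must start by hour 31, minus 3-hour gap → hour 28). The most restrictive is hour 22; with a 5-hour duration, lighting stringing must start by hour 17.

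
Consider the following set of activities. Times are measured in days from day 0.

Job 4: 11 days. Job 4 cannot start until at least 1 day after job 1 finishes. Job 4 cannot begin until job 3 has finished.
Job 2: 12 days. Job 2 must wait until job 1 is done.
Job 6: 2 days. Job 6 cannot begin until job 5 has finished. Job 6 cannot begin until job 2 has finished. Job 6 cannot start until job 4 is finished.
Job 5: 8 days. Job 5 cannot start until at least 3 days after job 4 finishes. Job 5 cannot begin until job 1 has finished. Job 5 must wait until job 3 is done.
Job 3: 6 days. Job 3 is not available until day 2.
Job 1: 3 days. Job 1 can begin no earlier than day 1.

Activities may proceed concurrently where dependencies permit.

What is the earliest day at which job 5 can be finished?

30

Job 3 cannot begin until its own release at day 2. It runs from day 2 to 2 + 6 = day 8.
Job 1 cannot begin until its own release at day 1. It runs from day 1 to 1 + 3 = day 4.
Job 4 cannot start until job 1 (finishes day 4, plus 1-day gap → day 5); job 3 (finishes day 8). The controlling bound is day 8, so job 4 finishes at 8 + 11 = day 19.
Job 5 needs all of job 4 (finishes day 19, plus 3-day gap → day 22); job 1 (finishes day 4); job 3 (finishes day 8). That puts its earliest start at day 22; it finishes at 22 + 8 = day 30.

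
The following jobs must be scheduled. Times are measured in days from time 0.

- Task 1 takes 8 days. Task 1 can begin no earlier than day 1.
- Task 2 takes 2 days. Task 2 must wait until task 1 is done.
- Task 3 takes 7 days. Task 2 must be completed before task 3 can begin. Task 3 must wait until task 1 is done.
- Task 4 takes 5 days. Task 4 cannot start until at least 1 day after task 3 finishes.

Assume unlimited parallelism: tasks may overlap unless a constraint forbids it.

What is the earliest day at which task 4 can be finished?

24

Task 1 cannot begin until its own release at day 1. It runs from day 1 to 1 + 8 = day 9.
Task 2 cannot begin until task 1 (finishes day 9). It runs from day 9 to 9 + 2 = day 11.
Task 3 cannot start until task 2 (finishes day 11); task 1 (finishes day 9). The controlling bound is day 11, so task 3 finishes at 11 + 7 = day 18.
Task 4 waits on task 3 (finishes day 18, plus 1-day gap → day 19), so it starts at day 19 and finishes at 19 + 5 = day 24.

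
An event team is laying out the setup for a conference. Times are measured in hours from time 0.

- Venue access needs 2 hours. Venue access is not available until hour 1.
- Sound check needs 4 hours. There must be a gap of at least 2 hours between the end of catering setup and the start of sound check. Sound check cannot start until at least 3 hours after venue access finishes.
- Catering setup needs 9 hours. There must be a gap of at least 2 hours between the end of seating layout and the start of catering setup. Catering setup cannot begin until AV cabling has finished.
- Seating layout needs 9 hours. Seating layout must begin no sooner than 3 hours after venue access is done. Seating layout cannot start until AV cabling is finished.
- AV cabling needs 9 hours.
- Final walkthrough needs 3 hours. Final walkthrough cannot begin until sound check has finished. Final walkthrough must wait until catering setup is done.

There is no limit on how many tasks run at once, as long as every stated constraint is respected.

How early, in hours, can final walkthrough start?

AV cabling has no prerequisites, so it starts at hour 0 and finishes at hour 9.
After its own release at hour 1, venue access can start at hour 1 and finishes at hour 3.
Seating layout has to wait for venue access (finishes hour 3, plus 3-hour gap → hour 6); AV cabling (finishes hour 9). The latest of these is hour 9, so seating layout runs hour 9 to 9 + 9 = hour 18.
For catering setup: seating layout (finishes hour 18, plus 2-hour gap → hour 20); AV cabling (finishes hour 9). Taking the maximum gives a start of hour 20, and it finishes at 20 + 9 = hour 29.
For sound check: catering setup (finishes hour 29, plus 2-hour gap → hour 31); venue access (finishes hour 3, plus 3-hour gap → hour 6). Taking the maximum gives a start of hour 31, and it finishes at 31 + 4 = hour 35.
Final walkthrough waits on sound check (finishes hour 35); catering setup (finishes hour 29). The latest of these is hour 35, which is the earliest final walkthrough can start.

35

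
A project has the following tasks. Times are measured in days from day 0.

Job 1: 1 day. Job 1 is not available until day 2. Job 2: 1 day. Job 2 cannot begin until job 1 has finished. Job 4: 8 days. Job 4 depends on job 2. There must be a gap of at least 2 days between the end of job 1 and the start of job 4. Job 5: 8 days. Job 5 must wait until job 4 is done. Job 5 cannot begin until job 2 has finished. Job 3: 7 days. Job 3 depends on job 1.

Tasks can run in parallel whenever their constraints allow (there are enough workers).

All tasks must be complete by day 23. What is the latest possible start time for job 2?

Job 5 must finish by day 23; it takes 8 days, so it must start by 23 − 8 = day 15.
Job 4 must finish before job 5 (must start by day 15). With an 8-day duration, job 4 must start by 15 − 8 = day 7.
Job 2 feeds job 4 (must start by day 7); job 5 (must start by day 15). Taking the minimum, job 2 must finish by day 7 and start by 7 − 1 = day 6.

6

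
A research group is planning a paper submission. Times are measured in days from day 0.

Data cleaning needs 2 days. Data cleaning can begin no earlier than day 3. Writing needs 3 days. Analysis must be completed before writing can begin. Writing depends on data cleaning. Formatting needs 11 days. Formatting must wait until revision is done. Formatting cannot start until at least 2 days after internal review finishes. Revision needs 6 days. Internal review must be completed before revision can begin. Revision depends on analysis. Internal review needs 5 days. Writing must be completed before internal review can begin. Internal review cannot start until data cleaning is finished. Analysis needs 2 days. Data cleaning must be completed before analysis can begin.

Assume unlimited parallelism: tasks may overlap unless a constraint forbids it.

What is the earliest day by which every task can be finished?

32

Data cleaning cannot begin until its own release at day 3. It runs from day 3 to 3 + 2 = day 5.
Analysis cannot begin until data cleaning (finishes day 5). It runs from day 5 to 5 + 2 = day 7.
Writing cannot start until analysis (finishes day 7); data cleaning (finishes day 5). The controlling bound is day 7, so writing finishes at 7 + 3 = day 10.
Internal review has to wait for writing (finishes day 10); data cleaning (finishes day 5). The latest of these is day 10, so internal review runs day 10 to 10 + 5 = day 15.
Revision cannot start until internal review (finishes day 15); analysis (finishes day 7). The controlling bound is day 15, so revision finishes at 15 + 6 = day 21.
For formatting: revision (finishes day 21); internal review (finishes day 15, plus 2-day gap → day 17). Taking the maximum gives a start of day 21, and it finishes at 21 + 11 = day 32.
All tasks are finished once the last one completes. Finish times: Data cleaning at 5, Analysis at 7, Writing at 10, Internal review at 15, Revision at 21, Formatting at 32. The latest is day 32.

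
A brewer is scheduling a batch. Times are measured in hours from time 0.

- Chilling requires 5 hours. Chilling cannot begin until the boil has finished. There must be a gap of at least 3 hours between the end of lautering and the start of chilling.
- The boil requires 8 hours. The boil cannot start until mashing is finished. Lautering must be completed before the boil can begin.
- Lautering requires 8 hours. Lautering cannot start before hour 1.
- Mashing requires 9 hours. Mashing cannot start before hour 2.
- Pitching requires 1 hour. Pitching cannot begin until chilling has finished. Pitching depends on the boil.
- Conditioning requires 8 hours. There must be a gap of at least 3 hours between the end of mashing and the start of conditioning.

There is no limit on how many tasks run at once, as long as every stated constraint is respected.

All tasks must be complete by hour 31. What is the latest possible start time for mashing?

8

To finish by hour 31, pitching (duration 1) must start no later than hour 30.
Since pitching (must start by hour 30) depends on it, chilling must finish by hour 30. Backing off its 5-hour duration gives a latest start of hour 25.
For the boil: chilling (must start by hour 25); pitching (must start by hour 30). The most restrictive is hour 25; with an 8-hour duration, the boil must start by hour 17.
Conditioning has no dependents, so it just needs to finish by hour 31. Starting by 31 − 8 = hour 23 achieves that.
Mashing must finish in time for the boil (must start by hour 17); conditioning (must start by hour 23, minus 3-hour gap → hour 20). The tightest is hour 17, so mashing must start by 17 − 9 = hour 8.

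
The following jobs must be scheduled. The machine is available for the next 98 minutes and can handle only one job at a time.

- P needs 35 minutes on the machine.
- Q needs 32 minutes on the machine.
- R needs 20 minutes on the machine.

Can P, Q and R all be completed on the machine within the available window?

Yes

Running back to back, the jobs need 35 + 32 + 20 = 87 minutes on the machine.
Since 87 ≤ 98, they fit within the window.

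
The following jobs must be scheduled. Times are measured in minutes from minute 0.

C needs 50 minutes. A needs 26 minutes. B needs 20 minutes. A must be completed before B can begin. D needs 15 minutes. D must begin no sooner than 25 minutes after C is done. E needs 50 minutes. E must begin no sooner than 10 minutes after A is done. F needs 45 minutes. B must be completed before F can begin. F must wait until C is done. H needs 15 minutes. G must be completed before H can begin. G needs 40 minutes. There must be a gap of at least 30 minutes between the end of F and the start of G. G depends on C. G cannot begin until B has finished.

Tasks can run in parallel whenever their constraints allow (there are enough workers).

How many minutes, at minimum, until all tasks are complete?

180

C can start immediately at minute 0; it finishes at minute 50.
After C (finishes minute 50, plus 25-minute gap → minute 75), D can start at minute 75 and finishes at minute 90.
A can start immediately at minute 0; it finishes at minute 26.
E waits on A (finishes minute 26, plus 10-minute gap → minute 36), so it starts at minute 36 and finishes at 36 + 50 = minute 86.
B waits on A (finishes minute 26), so it starts at minute 26 and finishes at 26 + 20 = minute 46.
F cannot start until B (finishes minute 46); C (finishes minute 50). The controlling bound is minute 50, so F finishes at 50 + 45 = minute 95.
G has to wait for F (finishes minute 95, plus 30-minute gap → minute 125); C (finishes minute 50); B (finishes minute 46). The latest of these is minute 125, so G runs minute 125 to 125 + 40 = minute 165.
H waits on G (finishes minute 165), so it starts at minute 165 and finishes at 165 + 15 = minute 180.
All tasks are finished once the last one completes. Finish times: A at 26, B at 46, C at 50, D at 90, E at 86, F at 95, G at 165, H at 180. The latest is minute 180.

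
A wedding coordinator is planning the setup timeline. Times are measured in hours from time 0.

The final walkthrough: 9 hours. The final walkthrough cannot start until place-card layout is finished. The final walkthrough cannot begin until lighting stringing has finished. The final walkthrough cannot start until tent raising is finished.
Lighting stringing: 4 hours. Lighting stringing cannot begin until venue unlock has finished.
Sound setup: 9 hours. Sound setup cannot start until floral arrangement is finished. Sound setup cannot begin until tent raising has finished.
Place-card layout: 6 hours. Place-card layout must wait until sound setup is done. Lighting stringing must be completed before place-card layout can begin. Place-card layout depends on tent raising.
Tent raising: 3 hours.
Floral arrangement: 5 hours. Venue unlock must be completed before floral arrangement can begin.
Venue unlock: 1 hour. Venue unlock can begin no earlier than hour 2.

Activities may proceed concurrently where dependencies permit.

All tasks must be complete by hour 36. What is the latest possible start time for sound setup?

12

Nothing follows the final walkthrough; the deadline of hour 36 is its only limit. It must start by 36 − 9 = hour 27.
Place-card layout has to be done before the final walkthrough (must start by hour 27). That means finishing by hour 27, i.e. starting by 27 − 6 = hour 21.
Since place-card layout (must start by hour 21) depends on it, sound setup must finish by hour 21. Backing off its 9-hour duration gives a latest start of hour 12.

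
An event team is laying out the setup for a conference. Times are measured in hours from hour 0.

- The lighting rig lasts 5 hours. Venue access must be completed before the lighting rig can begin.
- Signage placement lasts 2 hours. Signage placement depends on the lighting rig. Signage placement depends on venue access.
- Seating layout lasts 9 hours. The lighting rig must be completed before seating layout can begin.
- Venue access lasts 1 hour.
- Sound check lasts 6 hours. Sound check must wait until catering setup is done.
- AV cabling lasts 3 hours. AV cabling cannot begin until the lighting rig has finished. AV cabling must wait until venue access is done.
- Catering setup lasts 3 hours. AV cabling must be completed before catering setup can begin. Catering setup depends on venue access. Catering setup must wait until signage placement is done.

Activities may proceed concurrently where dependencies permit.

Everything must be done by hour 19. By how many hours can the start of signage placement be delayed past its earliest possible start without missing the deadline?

2

Venue access has no prerequisites, so it starts at hour 0 and finishes at hour 1.
The lighting rig waits on venue access (finishes hour 1), so it starts at hour 1 and finishes at 1 + 5 = hour 6.
For signage placement: the lighting rig (finishes hour 6); venue access (finishes hour 1). Taking the maximum gives a start of hour 6, and it finishes at 6 + 2 = hour 8.

Working backward from the deadline:
To finish by hour 19, sound check (duration 6) must start no later than hour 13.
Catering setup must finish before sound check (must start by hour 13). With a 3-hour duration, catering setup must start by 13 − 3 = hour 10.
Signage placement feeds into catering setup (must start by hour 10); so signage placement must finish by hour 10 and therefore start by hour 8.
So signage placement can start as early as hour 6 and as late as hour 8, giving 8 − 6 = 2 hours of slack.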